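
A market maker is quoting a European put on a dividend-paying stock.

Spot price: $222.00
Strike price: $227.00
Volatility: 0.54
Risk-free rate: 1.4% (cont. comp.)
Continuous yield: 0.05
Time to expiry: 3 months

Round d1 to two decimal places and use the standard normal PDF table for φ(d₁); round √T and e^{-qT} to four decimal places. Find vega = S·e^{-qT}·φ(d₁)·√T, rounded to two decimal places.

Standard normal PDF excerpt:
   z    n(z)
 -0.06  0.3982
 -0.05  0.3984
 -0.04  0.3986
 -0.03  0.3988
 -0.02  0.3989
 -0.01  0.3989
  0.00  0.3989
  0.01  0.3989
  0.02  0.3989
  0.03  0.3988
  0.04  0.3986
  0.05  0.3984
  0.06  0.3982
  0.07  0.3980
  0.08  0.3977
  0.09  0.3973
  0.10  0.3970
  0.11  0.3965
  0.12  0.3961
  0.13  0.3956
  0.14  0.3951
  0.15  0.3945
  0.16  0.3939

43.73

σ√T = 0.54·√0.25 = 0.2700
d₁ = [ln(222/227) + (0.014 − 0.05 + 0.54²/2)·0.25] / 0.2700 = [-0.0223 + 0.0275] / 0.2700 = 0.0192 ≈ 0.02
√T = √0.25 = 0.5000
φ(d₁) = φ(0.02) = 0.3989
exp(−qT) = exp(−0.05·0.25) = 0.9876
vega = S·exp(−qT)·φ(d₁)·√T = 222·0.9876·0.3989·0.5000 = 43.7289
(Call and put vega coincide under Black-Scholes.)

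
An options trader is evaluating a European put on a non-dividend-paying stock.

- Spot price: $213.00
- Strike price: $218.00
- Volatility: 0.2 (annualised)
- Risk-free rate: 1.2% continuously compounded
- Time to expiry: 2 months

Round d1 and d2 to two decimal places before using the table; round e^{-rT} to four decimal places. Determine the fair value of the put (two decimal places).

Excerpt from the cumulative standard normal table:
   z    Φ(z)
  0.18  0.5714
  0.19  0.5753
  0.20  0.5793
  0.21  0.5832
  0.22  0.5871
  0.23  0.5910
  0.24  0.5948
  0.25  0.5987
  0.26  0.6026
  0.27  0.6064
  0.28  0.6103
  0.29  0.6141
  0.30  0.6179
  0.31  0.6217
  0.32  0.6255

σ√T = 0.2·√0.1667 = 0.0816
d₁ = [ln(213/218) + (0.012 + 0.2²/2)·0.1667] / 0.0816 = [-0.0232 + 0.0053] / 0.0816 = -0.2189 which rounds to -0.22
d₂ = d₁ − σ√T = -0.2189 − 0.0816 = -0.3005 which rounds to -0.30
e^(−rT) = e^(−0.012·0.1667) = 0.9980
P = 218·0.9980·N(0.30) − 213·N(0.22) = 218·0.9980·0.6179 − 213·0.5871 = 134.4328 − 125.0523 = 9.3805

$9.38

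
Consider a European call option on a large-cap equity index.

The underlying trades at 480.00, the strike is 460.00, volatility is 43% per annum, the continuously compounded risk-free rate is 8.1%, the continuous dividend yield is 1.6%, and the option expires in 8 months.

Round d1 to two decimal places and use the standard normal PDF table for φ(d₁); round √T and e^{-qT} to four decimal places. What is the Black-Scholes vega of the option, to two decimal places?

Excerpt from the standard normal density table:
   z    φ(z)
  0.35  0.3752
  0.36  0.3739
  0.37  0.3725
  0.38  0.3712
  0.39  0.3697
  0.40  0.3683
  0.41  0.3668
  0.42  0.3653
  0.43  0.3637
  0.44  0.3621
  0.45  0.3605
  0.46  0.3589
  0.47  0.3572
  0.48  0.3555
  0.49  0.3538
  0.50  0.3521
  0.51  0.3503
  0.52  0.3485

141.65

σ√T = 0.43 × 0.8165 = 0.3511
d₁ = [ln(480/460) + (0.081 − 0.016 + 0.43²/2)·0.6667] / 0.3511 = [0.0426 + 0.1050] / 0.3511 = 0.4202 which rounds to 0.42
√T = √0.6667 = 0.8165
φ(d₁) = φ(0.42) = 0.3653
exp(−qT) = exp(−0.016·0.6667) = 0.9894
vega = S·exp(−qT)·φ(d₁)·√T = 480·0.9894·0.3653·0.8165 = 141.6508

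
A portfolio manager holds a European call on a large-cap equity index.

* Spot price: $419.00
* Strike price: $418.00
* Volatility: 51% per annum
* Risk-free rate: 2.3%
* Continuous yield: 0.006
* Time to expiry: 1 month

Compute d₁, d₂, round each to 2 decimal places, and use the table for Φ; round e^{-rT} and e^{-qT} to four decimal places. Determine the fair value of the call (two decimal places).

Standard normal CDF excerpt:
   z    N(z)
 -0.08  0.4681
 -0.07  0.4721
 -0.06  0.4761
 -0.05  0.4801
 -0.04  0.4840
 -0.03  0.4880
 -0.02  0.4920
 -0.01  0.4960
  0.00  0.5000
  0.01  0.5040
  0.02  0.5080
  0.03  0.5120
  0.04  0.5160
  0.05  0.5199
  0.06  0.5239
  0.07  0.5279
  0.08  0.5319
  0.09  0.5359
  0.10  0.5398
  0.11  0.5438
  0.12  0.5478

T = 0.08333;  σ√T = 0.1472
d₁ = [ln(419/418) + (0.023 − 0.006 + ½·0.51²)·0.08333] / (σ√T) = (0.0024 + 0.0123) / 0.1472 = 0.0995 → 0.10
d₂ = 0.0995 − 0.1472 = -0.0478 → -0.05
e^(−qT) = e^(−0.006·0.08333) = 0.9995;  e^(−rT) = e^(−0.023·0.08333) = 0.9981
N(d₁) = N(0.10) = 0.5398;  N(d₂) = N(-0.05) = 0.4801
C = 419·0.9995·0.5398 − 418·0.9981·0.4801 = 226.0631 − 200.3005 = 25.7626

$25.76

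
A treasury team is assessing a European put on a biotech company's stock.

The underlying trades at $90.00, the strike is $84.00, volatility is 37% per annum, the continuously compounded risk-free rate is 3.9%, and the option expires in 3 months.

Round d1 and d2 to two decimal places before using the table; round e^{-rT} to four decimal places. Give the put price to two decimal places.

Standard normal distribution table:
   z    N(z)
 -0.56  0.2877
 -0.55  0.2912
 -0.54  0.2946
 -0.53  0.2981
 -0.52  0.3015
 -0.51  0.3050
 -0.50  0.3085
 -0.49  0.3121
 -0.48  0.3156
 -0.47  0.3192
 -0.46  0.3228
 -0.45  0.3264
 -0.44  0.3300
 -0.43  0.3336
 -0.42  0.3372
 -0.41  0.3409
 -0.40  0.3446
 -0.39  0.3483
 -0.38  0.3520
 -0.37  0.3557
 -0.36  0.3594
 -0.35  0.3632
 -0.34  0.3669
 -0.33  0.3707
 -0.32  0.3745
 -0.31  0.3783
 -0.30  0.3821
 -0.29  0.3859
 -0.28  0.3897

$3.70

T = 0.25;  σ√T = 0.1850
ln(S/K) + (r + σ²/2)T = ln(90/84) + (0.039 + 0.37²/2)·0.25 = 0.0690 + 0.0269 = 0.0959
d₁ = 0.0959 / 0.1850 = 0.5181 ⇒ 0.52
d₂ = d₁ − σ√T = 0.5181 − 0.1850 = 0.3331 ⇒ 0.33
e^(−rT) = e^(−0.039·0.25) = 0.9903
P = 84·0.9903·N(-0.33) − 90·N(-0.52) = 84·0.9903·0.3707 − 90·0.3015 = 30.8368 − 27.1350 = 3.7018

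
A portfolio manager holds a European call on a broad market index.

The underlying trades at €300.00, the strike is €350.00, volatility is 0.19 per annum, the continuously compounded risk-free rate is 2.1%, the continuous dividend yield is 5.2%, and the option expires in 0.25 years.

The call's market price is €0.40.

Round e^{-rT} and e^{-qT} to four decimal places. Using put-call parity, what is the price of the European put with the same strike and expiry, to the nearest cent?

€52.45

exp(−qT) = exp(−0.052·0.25) = 0.9871;  exp(−rT) = exp(−0.021·0.25) = 0.9948
Put-call parity: C − P = S·e^(−qT) − K·e^(−rT) = 300·0.9871 − 350·0.9948 = 296.1300 − 348.1800 = -52.0500
P = C − (C − P) = 0.40 − (-52.0500) = 52.4500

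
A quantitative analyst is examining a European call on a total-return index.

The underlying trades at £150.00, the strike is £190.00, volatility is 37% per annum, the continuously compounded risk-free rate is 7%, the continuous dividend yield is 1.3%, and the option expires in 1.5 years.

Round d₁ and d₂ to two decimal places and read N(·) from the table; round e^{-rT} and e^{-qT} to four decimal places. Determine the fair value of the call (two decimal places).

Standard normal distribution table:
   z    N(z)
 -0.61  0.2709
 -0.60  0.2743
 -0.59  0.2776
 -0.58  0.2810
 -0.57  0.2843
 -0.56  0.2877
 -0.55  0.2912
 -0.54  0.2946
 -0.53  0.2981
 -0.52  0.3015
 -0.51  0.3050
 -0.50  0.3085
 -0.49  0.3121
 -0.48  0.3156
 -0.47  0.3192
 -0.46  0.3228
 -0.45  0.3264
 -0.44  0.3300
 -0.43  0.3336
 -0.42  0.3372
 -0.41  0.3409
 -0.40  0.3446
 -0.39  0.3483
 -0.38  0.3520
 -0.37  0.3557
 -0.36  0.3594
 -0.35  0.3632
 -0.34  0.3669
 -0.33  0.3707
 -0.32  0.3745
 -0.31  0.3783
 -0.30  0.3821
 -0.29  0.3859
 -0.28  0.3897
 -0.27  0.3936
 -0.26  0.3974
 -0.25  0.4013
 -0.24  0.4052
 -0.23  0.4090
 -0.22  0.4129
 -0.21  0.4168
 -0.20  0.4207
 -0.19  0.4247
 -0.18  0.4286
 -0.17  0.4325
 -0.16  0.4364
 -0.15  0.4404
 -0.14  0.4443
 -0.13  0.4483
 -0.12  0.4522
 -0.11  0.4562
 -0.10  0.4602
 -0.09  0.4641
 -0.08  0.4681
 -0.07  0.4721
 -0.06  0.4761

£17.90

σ√T = 0.37·√1.5 = 0.4532
d₁ = [ln(150/190) + (0.07 − 0.013 + ½·0.37²)·1.5] / (σ√T) = (-0.2364 + 0.1882) / 0.4532 = -0.1064 which rounds to -0.11
d₂ = -0.1064 − 0.4532 = -0.5596 which rounds to -0.56
e^(−qT) = e^(−0.013·1.5) = 0.9807;  e^(−rT) = e^(−0.07·1.5) = 0.9003
N(d₁) = N(-0.11) = 0.4562;  N(d₂) = N(-0.56) = 0.2877
C = 150·0.9807·0.4562 − 190·0.9003·0.2877 = 67.1093 − 49.2131 = 17.8962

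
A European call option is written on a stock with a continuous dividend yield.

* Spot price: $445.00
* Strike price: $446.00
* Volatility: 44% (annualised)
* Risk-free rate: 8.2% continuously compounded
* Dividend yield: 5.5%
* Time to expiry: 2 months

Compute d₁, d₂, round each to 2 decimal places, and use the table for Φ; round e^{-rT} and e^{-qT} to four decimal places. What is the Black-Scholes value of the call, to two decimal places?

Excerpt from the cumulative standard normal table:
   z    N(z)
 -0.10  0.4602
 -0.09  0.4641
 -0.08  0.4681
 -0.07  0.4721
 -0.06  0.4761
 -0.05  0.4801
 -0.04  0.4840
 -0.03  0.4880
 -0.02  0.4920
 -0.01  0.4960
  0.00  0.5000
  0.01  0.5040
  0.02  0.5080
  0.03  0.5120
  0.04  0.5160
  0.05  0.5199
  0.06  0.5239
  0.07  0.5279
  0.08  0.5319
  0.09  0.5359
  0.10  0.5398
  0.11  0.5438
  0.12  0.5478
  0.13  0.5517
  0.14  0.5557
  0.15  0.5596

$32.09

T = 0.1667;  σ√T = 0.1796
d₁ = [ln(445/446) + (0.082 − 0.055 + ½·0.44²)·0.1667] / (σ√T) = (-0.0022 + 0.0206) / 0.1796 = 0.1024 which rounds to 0.10
d₂ = 0.1024 − 0.1796 = -0.0773 which rounds to -0.08
e^(−qT) = e^(−0.055·0.1667) = 0.9909;  e^(−rT) = e^(−0.082·0.1667) = 0.9864
N(d₁) = N(0.10) = 0.5398;  N(d₂) = N(-0.08) = 0.4681
C = 445·0.9909·0.5398 − 446·0.9864·0.4681 = 238.0251 − 205.9333 = 32.0918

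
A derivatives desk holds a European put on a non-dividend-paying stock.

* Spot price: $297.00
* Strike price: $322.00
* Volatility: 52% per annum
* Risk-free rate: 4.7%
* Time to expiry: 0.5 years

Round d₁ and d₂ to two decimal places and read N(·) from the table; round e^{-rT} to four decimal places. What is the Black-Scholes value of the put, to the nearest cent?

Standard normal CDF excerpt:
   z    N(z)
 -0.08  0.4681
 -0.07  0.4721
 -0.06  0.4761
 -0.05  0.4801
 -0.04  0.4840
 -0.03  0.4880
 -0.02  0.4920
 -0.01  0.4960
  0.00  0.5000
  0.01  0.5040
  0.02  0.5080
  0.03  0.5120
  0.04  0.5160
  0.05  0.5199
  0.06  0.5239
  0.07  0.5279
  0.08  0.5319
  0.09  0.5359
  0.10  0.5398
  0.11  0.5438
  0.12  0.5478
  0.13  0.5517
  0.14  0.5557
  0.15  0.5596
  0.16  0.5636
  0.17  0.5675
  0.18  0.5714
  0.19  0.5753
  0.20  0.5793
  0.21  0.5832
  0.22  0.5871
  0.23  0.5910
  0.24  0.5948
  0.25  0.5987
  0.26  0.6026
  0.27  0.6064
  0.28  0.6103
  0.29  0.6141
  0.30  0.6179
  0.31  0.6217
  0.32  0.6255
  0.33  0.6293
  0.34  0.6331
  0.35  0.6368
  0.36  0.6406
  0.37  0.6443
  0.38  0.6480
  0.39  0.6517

σ√T = 0.52·√0.5 = 0.3677
ln(S/K) + (r + σ²/2)T = ln(297/322) + (0.047 + 0.52²/2)·0.5 = -0.0808 + 0.0911 = 0.0103
d₁ = 0.0103 / 0.3677 = 0.0280 → 0.03
d₂ = d₁ − σ√T = 0.0280 − 0.3677 = -0.3397 → -0.34
e^(−rT) = e^(−0.047·0.5) = 0.9768
P = 322·0.9768·N(0.34) − 297·N(-0.03) = 322·0.9768·0.6331 − 297·0.4880 = 199.1287 − 144.9360 = 54.1927

$54.19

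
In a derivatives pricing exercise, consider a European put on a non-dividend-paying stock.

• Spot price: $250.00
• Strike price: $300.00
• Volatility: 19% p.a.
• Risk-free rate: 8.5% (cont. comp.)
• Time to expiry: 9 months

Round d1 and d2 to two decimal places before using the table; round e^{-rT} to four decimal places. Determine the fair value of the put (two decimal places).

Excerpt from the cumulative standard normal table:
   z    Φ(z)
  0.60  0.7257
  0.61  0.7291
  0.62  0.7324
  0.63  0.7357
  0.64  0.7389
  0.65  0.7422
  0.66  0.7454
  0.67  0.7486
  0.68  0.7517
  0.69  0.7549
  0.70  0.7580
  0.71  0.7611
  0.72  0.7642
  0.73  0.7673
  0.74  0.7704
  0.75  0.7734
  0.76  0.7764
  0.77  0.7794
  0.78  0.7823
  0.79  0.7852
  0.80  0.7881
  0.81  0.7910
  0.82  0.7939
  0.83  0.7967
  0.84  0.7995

$37.09

T = 0.75;  σ√T = 0.1645
d₁ = [ln(250/300) + (0.085 + 0.19²/2)·0.75] / 0.1645 = [-0.1823 + 0.0773] / 0.1645 = -0.6383 → -0.64
d₂ = d₁ − σ√T = -0.6383 − 0.1645 = -0.8029 → -0.80
exp(−rT) = exp(−0.085·0.75) = 0.9382
N(−d₂) = N(0.80) = 0.7881;  N(−d₁) = N(0.64) = 0.7389
P = 300·0.9382·0.7881 − 250·0.7389 = 221.8186 − 184.7250 = 37.0936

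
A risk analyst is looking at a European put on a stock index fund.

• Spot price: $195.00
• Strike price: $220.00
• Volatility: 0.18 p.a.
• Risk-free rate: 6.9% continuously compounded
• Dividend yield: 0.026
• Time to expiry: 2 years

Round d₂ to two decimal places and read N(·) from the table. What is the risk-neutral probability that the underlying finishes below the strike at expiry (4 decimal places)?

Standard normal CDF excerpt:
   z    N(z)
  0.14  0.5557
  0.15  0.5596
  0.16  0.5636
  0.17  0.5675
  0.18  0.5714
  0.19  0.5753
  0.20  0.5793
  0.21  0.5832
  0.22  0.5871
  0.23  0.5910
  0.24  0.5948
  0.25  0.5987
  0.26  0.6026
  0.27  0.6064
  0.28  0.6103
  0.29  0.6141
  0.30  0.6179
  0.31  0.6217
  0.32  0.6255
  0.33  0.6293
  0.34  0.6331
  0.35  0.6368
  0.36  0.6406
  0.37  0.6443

σ√T = 0.18·√2 = 0.2546
ln(S/K) + (r − q + σ²/2)T = ln(195/220) + (0.069 − 0.026 + 0.18²/2)·2 = -0.1206 + 0.1184 = -0.0022
d₁ = -0.0022 / 0.2546 = -0.0088 which rounds to -0.01
d₂ = d₁ − σ√T = -0.0088 − 0.2546 = -0.2633 which rounds to -0.26
Risk-neutral Pr[S_T < K] = N(−d₂) = N(0.26) = 0.6026

0.6026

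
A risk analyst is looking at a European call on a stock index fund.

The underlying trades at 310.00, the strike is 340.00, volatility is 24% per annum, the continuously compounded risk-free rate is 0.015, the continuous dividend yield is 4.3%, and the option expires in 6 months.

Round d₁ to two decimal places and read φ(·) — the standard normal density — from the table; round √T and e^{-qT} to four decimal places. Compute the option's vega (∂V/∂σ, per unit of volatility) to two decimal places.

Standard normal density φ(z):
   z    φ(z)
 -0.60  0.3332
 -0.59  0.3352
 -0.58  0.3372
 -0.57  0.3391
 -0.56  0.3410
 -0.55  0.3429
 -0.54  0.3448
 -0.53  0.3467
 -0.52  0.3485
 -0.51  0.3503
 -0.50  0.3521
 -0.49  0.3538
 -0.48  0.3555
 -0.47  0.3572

73.97

σ√T = 0.24·√0.5 = 0.1697
d₁ = [ln(310/340) + (0.015 − 0.043 + 0.24²/2)·0.5] / 0.1697 = [-0.0924 + 0.0004] / 0.1697 = -0.5420 ≈ -0.54
√T = √0.5 = 0.7071
φ(d₁) = φ(-0.54) = 0.3448
exp(−qT) = exp(−0.043·0.5) = 0.9787
vega = S·exp(−qT)·φ(d₁)·√T = 310·0.9787·0.3448·0.7071 = 73.9706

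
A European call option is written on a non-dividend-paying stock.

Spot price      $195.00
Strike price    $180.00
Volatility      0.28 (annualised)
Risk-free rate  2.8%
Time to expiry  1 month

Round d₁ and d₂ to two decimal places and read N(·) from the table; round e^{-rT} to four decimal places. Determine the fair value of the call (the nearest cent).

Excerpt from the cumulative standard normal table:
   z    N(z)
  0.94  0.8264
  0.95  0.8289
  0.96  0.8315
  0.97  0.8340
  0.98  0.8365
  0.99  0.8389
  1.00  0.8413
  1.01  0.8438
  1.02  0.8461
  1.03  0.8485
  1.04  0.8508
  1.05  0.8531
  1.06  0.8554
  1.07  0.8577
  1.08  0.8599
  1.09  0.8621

$16.58

σ√T = 0.28·√0.08333 = 0.0808
d₁ = [ln(195/180) + (0.028 + 0.28²/2)·0.08333] / 0.0808 = [0.0800 + 0.0056] / 0.0808 = 1.0596 ≈ 1.06
d₂ = d₁ − σ√T = 1.0596 − 0.0808 = 0.9787 ≈ 0.98
e^(−rT) = e^(−0.028·0.08333) = 0.9977
N(d₁) = N(1.06) = 0.8554;  N(d₂) = N(0.98) = 0.8365
C = 195·0.8554 − 180·0.9977·0.8365 = 166.8030 − 150.2237 = 16.5793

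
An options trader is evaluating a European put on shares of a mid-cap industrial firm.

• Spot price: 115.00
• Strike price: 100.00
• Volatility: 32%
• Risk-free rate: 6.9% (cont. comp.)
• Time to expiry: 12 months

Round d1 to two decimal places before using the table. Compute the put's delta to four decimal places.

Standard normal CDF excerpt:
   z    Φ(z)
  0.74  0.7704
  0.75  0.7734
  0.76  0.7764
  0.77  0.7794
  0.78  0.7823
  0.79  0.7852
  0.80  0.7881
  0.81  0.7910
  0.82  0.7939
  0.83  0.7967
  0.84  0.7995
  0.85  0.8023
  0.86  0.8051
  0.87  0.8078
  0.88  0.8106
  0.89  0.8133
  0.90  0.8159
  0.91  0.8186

-0.2090

σ√T = 0.32·√1 = 0.3200
d₁ = [ln(115/100) + (0.069 + ½·0.32²)·1] / (σ√T) = (0.1398 + 0.1202) / 0.3200 = 0.8124 ⇒ 0.81
N(d₁) = N(0.81) = 0.7910
Δ_put = N(d₁) − 1 = 0.7910 − 1 = -0.2090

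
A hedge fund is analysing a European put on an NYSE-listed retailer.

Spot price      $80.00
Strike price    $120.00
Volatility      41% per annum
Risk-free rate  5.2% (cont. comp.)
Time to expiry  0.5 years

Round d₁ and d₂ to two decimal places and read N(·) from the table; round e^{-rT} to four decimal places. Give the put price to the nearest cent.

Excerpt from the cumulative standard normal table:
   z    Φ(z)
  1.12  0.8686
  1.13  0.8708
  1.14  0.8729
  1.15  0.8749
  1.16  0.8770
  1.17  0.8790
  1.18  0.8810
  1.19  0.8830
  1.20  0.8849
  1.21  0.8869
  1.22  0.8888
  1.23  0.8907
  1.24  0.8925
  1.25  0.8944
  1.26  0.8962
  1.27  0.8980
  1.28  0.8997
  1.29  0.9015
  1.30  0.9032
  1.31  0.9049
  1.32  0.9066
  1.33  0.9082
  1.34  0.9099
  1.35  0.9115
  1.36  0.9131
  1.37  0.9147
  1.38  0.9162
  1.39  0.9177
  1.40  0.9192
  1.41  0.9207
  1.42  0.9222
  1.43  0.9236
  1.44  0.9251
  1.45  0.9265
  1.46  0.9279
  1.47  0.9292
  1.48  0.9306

T = 0.5;  σ√T = 0.2899
ln(S/K) + (r + σ²/2)T = ln(80/120) + (0.052 + 0.41²/2)·0.5 = -0.4055 + 0.0680 = -0.3374
d₁ = -0.3374 / 0.2899 = -1.1639 ⇒ -1.16
d₂ = d₁ − σ√T = -1.1639 − 0.2899 = -1.4538 ⇒ -1.45
exp(−rT) = exp(−0.052·0.5) = 0.9743
P = 120·0.9743·N(1.45) − 80·N(1.16) = 120·0.9743·0.9265 − 80·0.8770 = 108.3227 − 70.1600 = 38.1627

$38.16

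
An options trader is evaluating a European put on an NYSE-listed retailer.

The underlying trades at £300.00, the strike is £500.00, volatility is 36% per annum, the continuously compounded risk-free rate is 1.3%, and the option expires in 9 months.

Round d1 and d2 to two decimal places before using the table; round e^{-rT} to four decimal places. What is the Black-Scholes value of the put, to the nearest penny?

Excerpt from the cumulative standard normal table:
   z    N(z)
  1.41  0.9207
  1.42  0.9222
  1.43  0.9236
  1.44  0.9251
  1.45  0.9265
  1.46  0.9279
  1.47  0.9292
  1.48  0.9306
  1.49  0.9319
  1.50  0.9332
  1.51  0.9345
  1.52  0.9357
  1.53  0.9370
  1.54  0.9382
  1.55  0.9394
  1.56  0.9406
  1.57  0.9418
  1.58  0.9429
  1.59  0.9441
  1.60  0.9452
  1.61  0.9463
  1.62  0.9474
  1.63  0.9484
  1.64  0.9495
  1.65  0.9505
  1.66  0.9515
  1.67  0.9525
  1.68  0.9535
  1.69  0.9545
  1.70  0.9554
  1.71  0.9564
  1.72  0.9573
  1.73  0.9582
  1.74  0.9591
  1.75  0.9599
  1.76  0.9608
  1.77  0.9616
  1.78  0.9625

σ√T = 0.36·√0.75 = 0.3118
ln(S/K) + (r + σ²/2)T = ln(300/500) + (0.013 + 0.36²/2)·0.75 = -0.5108 + 0.0583 = -0.4525
d₁ = -0.4525 / 0.3118 = -1.4513 → -1.45
d₂ = d₁ − σ√T = -1.4513 − 0.3118 = -1.7631 → -1.76
e^(−rT) = e^(−0.013·0.75) = 0.9903
P = 500·0.9903·N(1.76) − 300·N(1.45) = 500·0.9903·0.9608 − 300·0.9265 = 475.7401 − 277.9500 = 197.7901

£197.79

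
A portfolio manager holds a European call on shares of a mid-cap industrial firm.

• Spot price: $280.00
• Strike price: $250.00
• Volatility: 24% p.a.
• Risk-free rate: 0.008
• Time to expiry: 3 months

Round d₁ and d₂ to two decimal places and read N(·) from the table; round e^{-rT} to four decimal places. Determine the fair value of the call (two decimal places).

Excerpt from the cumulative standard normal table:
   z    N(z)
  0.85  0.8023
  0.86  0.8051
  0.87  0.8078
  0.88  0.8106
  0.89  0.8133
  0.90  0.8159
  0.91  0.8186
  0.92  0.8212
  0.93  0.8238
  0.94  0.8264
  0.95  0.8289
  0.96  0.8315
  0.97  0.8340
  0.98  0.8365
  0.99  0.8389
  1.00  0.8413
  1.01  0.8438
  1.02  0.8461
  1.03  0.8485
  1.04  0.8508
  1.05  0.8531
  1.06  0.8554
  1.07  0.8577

$33.34

σ√T = 0.24 × 0.5000 = 0.1200
d₁ = [ln(280/250) + (0.008 + 0.24²/2)·0.25] / 0.1200 = [0.1133 + 0.0092] / 0.1200 = 1.0211 which rounds to 1.02
d₂ = d₁ − σ√T = 1.0211 − 0.1200 = 0.9011 which rounds to 0.90
e^(−rT) = e^(−0.008·0.25) = 0.9980
N(d₁) = N(1.02) = 0.8461;  N(d₂) = N(0.90) = 0.8159
C = 280·0.8461 − 250·0.9980·0.8159 = 236.9080 − 203.5670 = 33.3409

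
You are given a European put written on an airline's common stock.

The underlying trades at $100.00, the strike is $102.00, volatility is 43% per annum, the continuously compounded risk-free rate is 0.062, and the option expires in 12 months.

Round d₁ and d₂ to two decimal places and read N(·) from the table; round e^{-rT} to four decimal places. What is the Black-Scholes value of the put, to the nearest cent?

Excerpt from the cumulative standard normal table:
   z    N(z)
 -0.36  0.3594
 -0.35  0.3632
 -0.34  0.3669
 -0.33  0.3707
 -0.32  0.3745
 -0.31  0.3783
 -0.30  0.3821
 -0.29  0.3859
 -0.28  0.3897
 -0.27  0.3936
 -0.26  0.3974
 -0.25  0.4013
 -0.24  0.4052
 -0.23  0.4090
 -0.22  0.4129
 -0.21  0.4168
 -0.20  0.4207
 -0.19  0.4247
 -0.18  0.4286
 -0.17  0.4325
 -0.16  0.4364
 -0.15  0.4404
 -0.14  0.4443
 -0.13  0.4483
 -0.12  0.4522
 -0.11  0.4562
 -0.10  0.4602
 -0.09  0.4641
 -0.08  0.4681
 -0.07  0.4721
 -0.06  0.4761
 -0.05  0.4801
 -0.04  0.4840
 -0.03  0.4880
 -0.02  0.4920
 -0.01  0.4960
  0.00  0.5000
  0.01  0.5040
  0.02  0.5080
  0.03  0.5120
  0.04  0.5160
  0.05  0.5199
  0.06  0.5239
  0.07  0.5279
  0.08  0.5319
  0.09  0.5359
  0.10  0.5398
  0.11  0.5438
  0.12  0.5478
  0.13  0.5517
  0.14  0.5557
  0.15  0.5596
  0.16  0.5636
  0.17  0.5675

$14.69

T = 1;  σ√T = 0.4300
d₁ = [ln(100/102) + (0.062 + 0.43²/2)·1] / 0.4300 = [-0.0198 + 0.1544] / 0.4300 = 0.3131 ⇒ 0.31
d₂ = d₁ − σ√T = 0.3131 − 0.4300 = -0.1169 ⇒ -0.12
exp(−rT) = exp(−0.062·1) = 0.9399
N(−d₂) = N(0.12) = 0.5478;  N(−d₁) = N(-0.31) = 0.3783
P = 102·0.9399·0.5478 − 100·0.3783 = 52.5175 − 37.8300 = 14.6875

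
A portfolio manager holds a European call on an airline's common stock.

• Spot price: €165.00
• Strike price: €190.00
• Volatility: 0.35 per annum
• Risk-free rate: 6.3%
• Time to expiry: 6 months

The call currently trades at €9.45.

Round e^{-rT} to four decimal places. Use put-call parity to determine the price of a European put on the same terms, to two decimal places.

€28.56

e^(−rT) = e^(−0.063·0.5) = 0.9690
Put-call parity: C − P = S − K·e^(−rT) = 165 − 190·0.9690 = 165 − 184.1100 = -19.1100
P = C − (C − P) = 9.45 − (-19.1100) = 28.5600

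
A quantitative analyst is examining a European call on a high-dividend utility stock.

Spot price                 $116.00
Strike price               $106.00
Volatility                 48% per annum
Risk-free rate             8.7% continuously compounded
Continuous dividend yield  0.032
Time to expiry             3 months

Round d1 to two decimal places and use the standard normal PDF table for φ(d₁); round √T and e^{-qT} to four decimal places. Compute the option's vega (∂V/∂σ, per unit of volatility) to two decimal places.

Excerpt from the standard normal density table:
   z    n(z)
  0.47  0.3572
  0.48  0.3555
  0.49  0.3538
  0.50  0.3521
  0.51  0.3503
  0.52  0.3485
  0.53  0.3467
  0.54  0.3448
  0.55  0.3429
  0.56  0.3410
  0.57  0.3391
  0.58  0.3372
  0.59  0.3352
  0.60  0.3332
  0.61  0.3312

19.73

σ√T = 0.48 × 0.5000 = 0.2400
d₁ = [ln(116/106) + (0.087 − 0.032 + ½·0.48²)·0.25] / (σ√T) = (0.0902 + 0.0425) / 0.2400 = 0.5529 → 0.55
√T = √0.25 = 0.5000
φ(d₁) = φ(0.55) = 0.3429
e^(−qT) = e^(−0.032·0.25) = 0.9920
vega = S·e^(−qT)·φ(d₁)·√T = 116·0.9920·0.3429·0.5000 = 19.7291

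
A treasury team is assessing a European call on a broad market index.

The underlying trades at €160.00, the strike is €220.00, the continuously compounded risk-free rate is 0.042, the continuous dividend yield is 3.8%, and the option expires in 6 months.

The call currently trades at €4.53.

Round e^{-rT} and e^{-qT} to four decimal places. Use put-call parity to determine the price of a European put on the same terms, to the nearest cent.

€62.96

exp(−qT) = exp(−0.038·0.5) = 0.9812;  exp(−rT) = exp(−0.042·0.5) = 0.9792
Put-call parity: C − P = S·e^(−qT) − K·e^(−rT) = 160·0.9812 − 220·0.9792 = 156.9920 − 215.4240 = -58.4320
P = C − (C − P) = 4.53 − (-58.4320) = 62.9620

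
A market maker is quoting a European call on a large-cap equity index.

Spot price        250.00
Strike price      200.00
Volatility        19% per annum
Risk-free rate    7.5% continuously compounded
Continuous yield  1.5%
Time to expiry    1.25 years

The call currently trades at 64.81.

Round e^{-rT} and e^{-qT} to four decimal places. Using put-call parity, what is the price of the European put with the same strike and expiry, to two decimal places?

1.56

exp(−qT) = exp(−0.015·1.25) = 0.9814;  exp(−rT) = exp(−0.075·1.25) = 0.9105
Put-call parity: C − P = S·e^(−qT) − K·e^(−rT) = 250·0.9814 − 200·0.9105 = 245.3500 − 182.1000 = 63.2500
P = C − (C − P) = 64.81 − (63.2500) = 1.5600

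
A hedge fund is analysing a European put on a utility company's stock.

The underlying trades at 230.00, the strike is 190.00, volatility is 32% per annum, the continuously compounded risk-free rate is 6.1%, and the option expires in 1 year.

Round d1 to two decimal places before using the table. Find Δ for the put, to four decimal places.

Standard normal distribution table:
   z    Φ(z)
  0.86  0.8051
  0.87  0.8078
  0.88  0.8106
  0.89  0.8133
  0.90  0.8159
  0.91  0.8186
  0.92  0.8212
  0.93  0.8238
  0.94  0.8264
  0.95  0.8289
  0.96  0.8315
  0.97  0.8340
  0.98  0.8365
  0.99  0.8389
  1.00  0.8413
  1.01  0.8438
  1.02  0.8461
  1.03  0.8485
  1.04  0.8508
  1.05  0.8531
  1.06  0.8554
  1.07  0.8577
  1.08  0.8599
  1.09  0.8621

σ√T = 0.32 × 1.0000 = 0.3200
ln(S/K) + (r + σ²/2)T = ln(230/190) + (0.061 + 0.32²/2)·1 = 0.1911 + 0.1122 = 0.3033
d₁ = 0.3033 / 0.3200 = 0.9477 → 0.95
N(d₁) = N(0.95) = 0.8289
Δ_put = N(d₁) − 1 = 0.8289 − 1 = -0.1711

-0.1711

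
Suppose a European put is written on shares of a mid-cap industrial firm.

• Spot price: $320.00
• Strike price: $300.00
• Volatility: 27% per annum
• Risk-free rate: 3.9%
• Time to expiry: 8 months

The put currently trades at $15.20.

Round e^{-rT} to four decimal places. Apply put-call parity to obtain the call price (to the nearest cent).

$42.91

e^(−rT) = e^(−0.039·0.6667) = 0.9743
Put-call parity: C − P = S − K·e^(−rT) = 320 − 300·0.9743 = 320 − 292.2900 = 27.7100
C = P + (C − P) = 15.20 + (27.7100) = 42.9100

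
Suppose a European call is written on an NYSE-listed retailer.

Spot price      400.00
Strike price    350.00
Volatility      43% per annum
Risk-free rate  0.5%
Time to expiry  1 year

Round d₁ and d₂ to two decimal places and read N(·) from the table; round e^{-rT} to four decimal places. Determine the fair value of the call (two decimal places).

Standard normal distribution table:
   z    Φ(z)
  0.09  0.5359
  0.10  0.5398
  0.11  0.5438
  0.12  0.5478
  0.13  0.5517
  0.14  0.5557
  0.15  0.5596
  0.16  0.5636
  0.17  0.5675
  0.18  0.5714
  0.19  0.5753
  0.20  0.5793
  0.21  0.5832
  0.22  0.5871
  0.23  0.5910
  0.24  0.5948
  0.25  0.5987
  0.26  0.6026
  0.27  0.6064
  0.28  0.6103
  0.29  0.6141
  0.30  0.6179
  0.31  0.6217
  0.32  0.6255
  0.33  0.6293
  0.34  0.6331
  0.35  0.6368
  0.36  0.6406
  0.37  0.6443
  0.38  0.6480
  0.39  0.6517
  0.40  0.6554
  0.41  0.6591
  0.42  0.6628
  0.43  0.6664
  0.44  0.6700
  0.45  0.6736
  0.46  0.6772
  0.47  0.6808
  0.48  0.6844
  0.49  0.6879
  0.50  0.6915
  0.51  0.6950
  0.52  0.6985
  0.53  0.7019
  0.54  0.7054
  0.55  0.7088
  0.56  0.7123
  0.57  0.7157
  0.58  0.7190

σ√T = 0.43·√1 = 0.4300
d₁ = [ln(400/350) + (0.005 + 0.43²/2)·1] / 0.4300 = [0.1335 + 0.0974] / 0.4300 = 0.5372 which rounds to 0.54
d₂ = d₁ − σ√T = 0.5372 − 0.4300 = 0.1072 which rounds to 0.11
exp(−rT) = exp(−0.005·1) = 0.9950
N(d₁) = N(0.54) = 0.7054;  N(d₂) = N(0.11) = 0.5438
C = 400·0.7054 − 350·0.9950·0.5438 = 282.1600 − 189.3783 = 92.7817

92.78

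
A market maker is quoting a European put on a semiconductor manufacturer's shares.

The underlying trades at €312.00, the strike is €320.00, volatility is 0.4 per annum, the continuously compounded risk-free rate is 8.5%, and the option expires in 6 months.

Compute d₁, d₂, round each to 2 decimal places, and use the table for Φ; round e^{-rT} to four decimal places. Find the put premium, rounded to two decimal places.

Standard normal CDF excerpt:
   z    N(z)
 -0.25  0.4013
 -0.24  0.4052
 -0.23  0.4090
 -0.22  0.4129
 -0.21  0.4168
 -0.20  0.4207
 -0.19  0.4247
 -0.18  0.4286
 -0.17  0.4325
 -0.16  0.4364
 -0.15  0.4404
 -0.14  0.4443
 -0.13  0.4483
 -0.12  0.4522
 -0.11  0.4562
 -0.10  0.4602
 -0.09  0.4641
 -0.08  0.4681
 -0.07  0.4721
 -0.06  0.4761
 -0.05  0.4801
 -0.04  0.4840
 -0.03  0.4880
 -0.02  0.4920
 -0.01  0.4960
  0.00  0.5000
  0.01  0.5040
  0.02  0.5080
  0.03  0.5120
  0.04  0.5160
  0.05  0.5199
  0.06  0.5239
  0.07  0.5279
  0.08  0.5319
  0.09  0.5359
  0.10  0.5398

€31.87

σ√T = 0.4 × 0.7071 = 0.2828
d₁ = [ln(312/320) + (0.085 + 0.4²/2)·0.5] / 0.2828 = [-0.0253 + 0.0825] / 0.2828 = 0.2022 ≈ 0.20
d₂ = d₁ − σ√T = 0.2022 − 0.2828 = -0.0807 ≈ -0.08
e^(−rT) = e^(−0.085·0.5) = 0.9584
P = 320·0.9584·N(0.08) − 312·N(-0.20) = 320·0.9584·0.5319 − 312·0.4207 = 163.1273 − 131.2584 = 31.8689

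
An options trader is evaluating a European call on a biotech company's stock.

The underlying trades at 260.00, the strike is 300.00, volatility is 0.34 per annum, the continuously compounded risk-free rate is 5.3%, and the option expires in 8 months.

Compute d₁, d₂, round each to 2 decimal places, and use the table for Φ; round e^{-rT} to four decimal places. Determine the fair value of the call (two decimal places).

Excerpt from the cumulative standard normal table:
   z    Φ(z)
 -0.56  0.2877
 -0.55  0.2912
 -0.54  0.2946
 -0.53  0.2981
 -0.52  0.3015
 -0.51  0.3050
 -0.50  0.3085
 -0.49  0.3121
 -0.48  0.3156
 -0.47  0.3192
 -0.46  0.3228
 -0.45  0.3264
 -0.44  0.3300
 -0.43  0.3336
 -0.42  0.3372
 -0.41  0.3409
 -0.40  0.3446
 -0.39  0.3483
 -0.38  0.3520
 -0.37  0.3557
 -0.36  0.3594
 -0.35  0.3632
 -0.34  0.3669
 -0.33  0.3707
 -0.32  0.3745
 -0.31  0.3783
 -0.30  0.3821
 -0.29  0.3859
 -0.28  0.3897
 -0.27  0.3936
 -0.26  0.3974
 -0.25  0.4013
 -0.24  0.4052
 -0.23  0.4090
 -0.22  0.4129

18.01

σ√T = 0.34·√0.6667 = 0.2776
d₁ = [ln(260/300) + (0.053 + 0.34²/2)·0.6667] / 0.2776 = [-0.1431 + 0.0739] / 0.2776 = -0.2494 which rounds to -0.25
d₂ = d₁ − σ√T = -0.2494 − 0.2776 = -0.5270 which rounds to -0.53
e^(−rT) = e^(−0.053·0.6667) = 0.9653
N(d₁) = N(-0.25) = 0.4013;  N(d₂) = N(-0.53) = 0.2981
C = 260·0.4013 − 300·0.9653·0.2981 = 104.3380 − 86.3268 = 18.0112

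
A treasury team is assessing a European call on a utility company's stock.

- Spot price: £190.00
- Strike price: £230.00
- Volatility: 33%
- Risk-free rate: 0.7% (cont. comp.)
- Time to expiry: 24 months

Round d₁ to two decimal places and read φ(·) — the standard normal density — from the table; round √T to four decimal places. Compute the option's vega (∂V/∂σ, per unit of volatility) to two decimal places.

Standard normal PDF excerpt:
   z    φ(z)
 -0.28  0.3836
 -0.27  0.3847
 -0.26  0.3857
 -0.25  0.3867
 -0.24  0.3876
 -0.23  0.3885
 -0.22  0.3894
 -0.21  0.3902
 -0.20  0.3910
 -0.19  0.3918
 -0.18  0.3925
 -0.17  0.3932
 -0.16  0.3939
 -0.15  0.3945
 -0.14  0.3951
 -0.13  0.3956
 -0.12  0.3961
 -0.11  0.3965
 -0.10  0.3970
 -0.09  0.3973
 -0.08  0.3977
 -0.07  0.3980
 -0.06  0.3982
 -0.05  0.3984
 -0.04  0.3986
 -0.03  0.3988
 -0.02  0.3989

σ√T = 0.33·√2 = 0.4667
ln(S/K) + (r + σ²/2)T = ln(190/230) + (0.007 + 0.33²/2)·2 = -0.1911 + 0.1229 = -0.0682
d₁ = -0.0682 / 0.4667 = -0.1460 ⇒ -0.15
√T = √2 = 1.4142
φ(d₁) = φ(-0.15) = 0.3945
vega = S·φ(d₁)·√T = 190·0.3945·1.4142 = 106.0014

106.00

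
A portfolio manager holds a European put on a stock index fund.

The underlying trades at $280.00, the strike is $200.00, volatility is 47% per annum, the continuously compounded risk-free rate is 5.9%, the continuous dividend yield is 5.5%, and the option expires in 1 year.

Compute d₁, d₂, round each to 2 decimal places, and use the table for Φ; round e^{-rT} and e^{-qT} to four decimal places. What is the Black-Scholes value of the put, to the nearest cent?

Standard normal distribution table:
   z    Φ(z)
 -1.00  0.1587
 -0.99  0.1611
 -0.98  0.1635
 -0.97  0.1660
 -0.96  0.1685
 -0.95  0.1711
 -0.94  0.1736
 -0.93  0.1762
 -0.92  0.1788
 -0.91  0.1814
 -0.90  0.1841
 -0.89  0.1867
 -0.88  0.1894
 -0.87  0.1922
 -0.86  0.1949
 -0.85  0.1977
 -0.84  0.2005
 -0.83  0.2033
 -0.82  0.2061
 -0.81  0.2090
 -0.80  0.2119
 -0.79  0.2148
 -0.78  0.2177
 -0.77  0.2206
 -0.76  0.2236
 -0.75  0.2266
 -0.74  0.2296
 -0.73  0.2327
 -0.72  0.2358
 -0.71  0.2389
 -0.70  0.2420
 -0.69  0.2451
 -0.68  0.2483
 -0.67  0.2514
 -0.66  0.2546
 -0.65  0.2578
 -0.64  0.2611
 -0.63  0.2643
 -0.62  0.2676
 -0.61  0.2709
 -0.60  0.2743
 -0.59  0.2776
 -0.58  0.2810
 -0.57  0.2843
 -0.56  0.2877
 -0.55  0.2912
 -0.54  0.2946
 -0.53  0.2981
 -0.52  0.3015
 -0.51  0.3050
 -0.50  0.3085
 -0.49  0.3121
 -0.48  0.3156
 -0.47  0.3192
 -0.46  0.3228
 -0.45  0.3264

$14.19

σ√T = 0.47 × 1.0000 = 0.4700
d₁ = [ln(280/200) + (0.059 − 0.055 + 0.47²/2)·1] / 0.4700 = [0.3365 + 0.1144] / 0.4700 = 0.9594 ⇒ 0.96
d₂ = d₁ − σ√T = 0.9594 − 0.4700 = 0.4894 ⇒ 0.49
exp(−qT) = exp(−0.055·1) = 0.9465;  exp(−rT) = exp(−0.059·1) = 0.9427
P = 200·0.9427·N(-0.49) − 280·0.9465·N(-0.96) = 200·0.9427·0.3121 − 280·0.9465·0.1685 = 58.8433 − 44.6559 = 14.1875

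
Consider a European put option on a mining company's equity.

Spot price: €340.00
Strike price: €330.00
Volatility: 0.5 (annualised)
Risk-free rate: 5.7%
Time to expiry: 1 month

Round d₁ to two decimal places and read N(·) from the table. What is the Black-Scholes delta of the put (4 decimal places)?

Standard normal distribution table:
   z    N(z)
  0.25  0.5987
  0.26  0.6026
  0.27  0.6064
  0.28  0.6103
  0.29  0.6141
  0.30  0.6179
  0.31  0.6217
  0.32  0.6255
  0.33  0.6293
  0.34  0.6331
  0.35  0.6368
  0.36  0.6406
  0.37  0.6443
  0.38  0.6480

-0.3783

σ√T = 0.5·√0.08333 = 0.1443
ln(S/K) + (r + σ²/2)T = ln(340/330) + (0.057 + 0.5²/2)·0.08333 = 0.0299 + 0.0152 = 0.0450
d₁ = 0.0450 / 0.1443 = 0.3119 which rounds to 0.31
N(d₁) = N(0.31) = 0.6217
Δ_put = N(d₁) − 1 = 0.6217 − 1 = -0.3783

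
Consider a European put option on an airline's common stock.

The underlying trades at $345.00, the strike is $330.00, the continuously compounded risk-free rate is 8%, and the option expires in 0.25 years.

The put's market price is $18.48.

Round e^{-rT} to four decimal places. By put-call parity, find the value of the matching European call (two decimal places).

$40.01

exp(−rT) = exp(−0.08·0.25) = 0.9802
Put-call parity: C − P = S − K·e^(−rT) = 345 − 330·0.9802 = 345 − 323.4660 = 21.5340
C = P + (C − P) = 18.48 + (21.5340) = 40.0140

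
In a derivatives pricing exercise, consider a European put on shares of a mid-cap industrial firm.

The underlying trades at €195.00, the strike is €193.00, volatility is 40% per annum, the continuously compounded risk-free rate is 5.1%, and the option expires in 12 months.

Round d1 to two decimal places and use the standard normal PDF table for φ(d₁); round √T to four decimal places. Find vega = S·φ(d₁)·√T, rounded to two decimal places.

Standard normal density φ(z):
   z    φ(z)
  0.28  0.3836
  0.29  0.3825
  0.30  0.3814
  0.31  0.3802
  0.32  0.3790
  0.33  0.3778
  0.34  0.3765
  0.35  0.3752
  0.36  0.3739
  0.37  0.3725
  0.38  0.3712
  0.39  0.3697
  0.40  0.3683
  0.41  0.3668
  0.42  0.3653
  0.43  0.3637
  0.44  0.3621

73.16

σ√T = 0.4 × 1.0000 = 0.4000
ln(S/K) + (r + σ²/2)T = ln(195/193) + (0.051 + 0.4²/2)·1 = 0.0103 + 0.1310 = 0.1413
d₁ = 0.1413 / 0.4000 = 0.3533 ⇒ 0.35
√T = √1 = 1.0000
φ(d₁) = φ(0.35) = 0.3752
vega = S·φ(d₁)·√T = 195·0.3752·1.0000 = 73.1640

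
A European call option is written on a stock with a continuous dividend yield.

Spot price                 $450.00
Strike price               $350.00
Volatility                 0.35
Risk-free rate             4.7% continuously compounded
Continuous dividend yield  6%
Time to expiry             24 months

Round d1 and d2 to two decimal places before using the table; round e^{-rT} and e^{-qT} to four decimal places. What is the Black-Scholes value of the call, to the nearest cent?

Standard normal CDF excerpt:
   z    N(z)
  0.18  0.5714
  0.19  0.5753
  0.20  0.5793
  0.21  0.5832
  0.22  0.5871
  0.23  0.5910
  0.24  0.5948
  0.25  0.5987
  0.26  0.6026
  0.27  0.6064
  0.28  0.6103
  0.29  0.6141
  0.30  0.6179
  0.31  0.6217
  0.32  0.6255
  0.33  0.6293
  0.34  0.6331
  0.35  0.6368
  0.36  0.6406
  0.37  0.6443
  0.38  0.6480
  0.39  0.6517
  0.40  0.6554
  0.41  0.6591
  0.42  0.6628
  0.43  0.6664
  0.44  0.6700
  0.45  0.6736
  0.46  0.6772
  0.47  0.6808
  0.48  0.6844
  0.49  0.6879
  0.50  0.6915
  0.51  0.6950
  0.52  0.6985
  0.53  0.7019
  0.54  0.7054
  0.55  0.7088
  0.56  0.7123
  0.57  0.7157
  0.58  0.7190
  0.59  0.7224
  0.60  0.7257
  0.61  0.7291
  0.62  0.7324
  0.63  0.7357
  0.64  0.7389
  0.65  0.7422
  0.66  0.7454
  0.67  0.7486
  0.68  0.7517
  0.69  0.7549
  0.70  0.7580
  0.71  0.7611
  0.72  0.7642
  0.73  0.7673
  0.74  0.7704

$116.71

σ√T = 0.35·√2 = 0.4950
d₁ = [ln(450/350) + (0.047 − 0.06 + 0.35²/2)·2] / 0.4950 = [0.2513 + 0.0965] / 0.4950 = 0.7027 → 0.70
d₂ = d₁ − σ√T = 0.7027 − 0.4950 = 0.2077 → 0.21
exp(−qT) = exp(−0.06·2) = 0.8869;  exp(−rT) = exp(−0.047·2) = 0.9103
C = 450·0.8869·N(0.70) − 350·0.9103·N(0.21) = 450·0.8869·0.7580 − 350·0.9103·0.5832 = 302.5216 − 185.8104 = 116.7112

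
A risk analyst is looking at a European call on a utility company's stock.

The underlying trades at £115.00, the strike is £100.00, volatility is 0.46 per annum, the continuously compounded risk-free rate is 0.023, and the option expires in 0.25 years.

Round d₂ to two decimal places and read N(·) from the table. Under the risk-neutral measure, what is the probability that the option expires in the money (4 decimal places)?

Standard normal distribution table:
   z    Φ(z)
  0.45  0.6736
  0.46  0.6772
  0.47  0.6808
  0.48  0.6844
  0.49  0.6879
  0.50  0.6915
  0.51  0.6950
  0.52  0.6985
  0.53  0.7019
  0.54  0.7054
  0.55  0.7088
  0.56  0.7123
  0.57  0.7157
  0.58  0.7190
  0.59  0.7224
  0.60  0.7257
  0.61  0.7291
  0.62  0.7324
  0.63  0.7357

σ√T = 0.46 × 0.5000 = 0.2300
d₁ = [ln(115/100) + (0.023 + 0.46²/2)·0.25] / 0.2300 = [0.1398 + 0.0322] / 0.2300 = 0.7477 ⇒ 0.75
d₂ = d₁ − σ√T = 0.7477 − 0.2300 = 0.5177 ⇒ 0.52
Pr(exercise) under Q = N(d₂) = 0.6985

0.6985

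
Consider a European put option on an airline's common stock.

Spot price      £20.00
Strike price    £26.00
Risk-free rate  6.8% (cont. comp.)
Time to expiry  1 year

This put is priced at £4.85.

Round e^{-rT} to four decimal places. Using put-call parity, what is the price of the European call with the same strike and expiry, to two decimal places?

£0.56

exp(−rT) = exp(−0.068·1) = 0.9343
Put-call parity: C − P = S − K·e^(−rT) = 20 − 26·0.9343 = 20 − 24.2918 = -4.2918
C = P + (C − P) = 4.85 + (-4.2918) = 0.5582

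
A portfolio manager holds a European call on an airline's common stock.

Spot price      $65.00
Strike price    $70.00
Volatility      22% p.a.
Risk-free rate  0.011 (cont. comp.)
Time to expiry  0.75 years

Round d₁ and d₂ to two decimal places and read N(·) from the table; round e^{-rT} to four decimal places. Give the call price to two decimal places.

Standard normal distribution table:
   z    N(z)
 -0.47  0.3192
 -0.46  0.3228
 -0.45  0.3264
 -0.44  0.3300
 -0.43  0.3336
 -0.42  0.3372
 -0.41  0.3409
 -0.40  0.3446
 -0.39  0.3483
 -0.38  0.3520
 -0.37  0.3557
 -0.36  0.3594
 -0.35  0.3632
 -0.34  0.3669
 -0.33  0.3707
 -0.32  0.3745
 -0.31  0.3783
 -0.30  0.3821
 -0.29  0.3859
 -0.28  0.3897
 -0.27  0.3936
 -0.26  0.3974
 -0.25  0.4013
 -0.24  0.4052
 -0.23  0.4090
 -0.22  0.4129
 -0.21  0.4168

T = 0.75;  σ√T = 0.1905
d₁ = [ln(65/70) + (0.011 + 0.22²/2)·0.75] / 0.1905 = [-0.0741 + 0.0264] / 0.1905 = -0.2504 which rounds to -0.25
d₂ = d₁ − σ√T = -0.2504 − 0.1905 = -0.4409 which rounds to -0.44
exp(−rT) = exp(−0.011·0.75) = 0.9918
C = 65·N(-0.25) − 70·0.9918·N(-0.44) = 65·0.4013 − 70·0.9918·0.3300 = 26.0845 − 22.9106 = 3.1739

$3.17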